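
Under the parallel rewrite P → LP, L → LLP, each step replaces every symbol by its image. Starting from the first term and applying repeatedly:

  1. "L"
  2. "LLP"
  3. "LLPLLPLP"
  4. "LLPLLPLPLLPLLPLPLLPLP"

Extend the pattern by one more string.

Applying the rule to each of the 21 symbols of LLPLLPLPLLPLLPLPLLPLP gives the pieces LLP LLP LP LLP LLP LP LLP LP LLP LLP LP LLP LLP LP LLP LP LLP LLP LP LLP LP, which concatenate to the answer.

LLPLLPLPLLPLLPLPLLPLPLLPLLPLPLLPLLPLPLLPLPLLPLLPLPLLPLP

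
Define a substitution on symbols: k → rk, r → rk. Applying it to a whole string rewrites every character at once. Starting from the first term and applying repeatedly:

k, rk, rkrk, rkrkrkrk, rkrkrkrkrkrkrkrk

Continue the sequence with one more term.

Applying the rule to each of the 16 symbols of rkrkrkrkrkrkrkrk gives the pieces rk rk rk rk rk rk rk rk rk rk rk rk rk rk rk rk, which concatenate to the answer.

rkrkrkrkrkrkrkrkrkrkrkrkrkrkrkrk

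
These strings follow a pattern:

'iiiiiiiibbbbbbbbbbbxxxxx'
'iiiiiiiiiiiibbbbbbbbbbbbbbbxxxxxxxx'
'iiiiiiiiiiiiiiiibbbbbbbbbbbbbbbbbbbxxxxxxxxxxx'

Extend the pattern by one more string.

Reading off run lengths: i runs 8, 12, 16; b runs 11, 15, 19; x runs 5, 8, 11 — each is linear in n, where the shown terms are n = 2, 3, 4.
At n = 5 the blocks have lengths 20, 23, 14.

iiiiiiiiiiiiiiiiiiiibbbbbbbbbbbbbbbbbbbbbbbxxxxxxxxxxxxxx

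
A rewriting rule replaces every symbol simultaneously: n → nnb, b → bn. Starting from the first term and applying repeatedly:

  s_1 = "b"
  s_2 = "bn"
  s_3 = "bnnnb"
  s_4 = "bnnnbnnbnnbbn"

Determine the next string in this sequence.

Rewriting the 13 symbols of bnnnbnnbnnbbn one by one yields bn nnb nnb nnb bn nnb nnb bn nnb nnb bn bn nnb; concatenated:

bnnnbnnbnnbbnnnbnnbbnnnbnnbbnbnnnb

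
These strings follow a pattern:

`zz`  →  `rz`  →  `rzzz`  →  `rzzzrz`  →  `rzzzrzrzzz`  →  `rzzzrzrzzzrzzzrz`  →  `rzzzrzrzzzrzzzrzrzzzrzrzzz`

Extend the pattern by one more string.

rzzzrzrzzzrzzzrzrzzzrzrzzzrzzzrzrzzzrzzzrz

This is a Fibonacci-style word recurrence s(k) = s(k−1)·s(k−2): e.g. rz·zz = rzzz.
The next term joins rzzzrzrzzzrzzzrzrzzzrzrzzz and rzzzrzrzzzrzzzrz.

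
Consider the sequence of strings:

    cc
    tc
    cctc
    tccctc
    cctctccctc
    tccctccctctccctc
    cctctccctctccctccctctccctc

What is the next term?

tccctccctctccctccctctccctctccctccctctccctc

From term 3 onward, concatenate the second-to-last term with the last: cc·tc = cctc, tc·cctc = tccctc, …
So term 8 is tccctccctctccctc·cctctccctctccctccctctccctc.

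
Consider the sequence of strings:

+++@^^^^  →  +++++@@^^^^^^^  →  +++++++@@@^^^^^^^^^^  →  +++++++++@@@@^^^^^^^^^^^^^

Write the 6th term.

Reading off run lengths: + runs 3, 5, 7, 9; @ runs 1, 2, 3, 4; ^ runs 4, 7, 10, 13 — each is linear in n (n = 1, 2, …).
Setting n = 6 gives 13, 6, 19 characters in each block.

+++++++++++++@@@@@@^^^^^^^^^^^^^^^^^^^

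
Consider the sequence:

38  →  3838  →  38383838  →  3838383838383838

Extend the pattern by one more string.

Each string is two copies of the previous one concatenated.
So the next term is two copies of 3838383838383838.

38383838383838383838383838383838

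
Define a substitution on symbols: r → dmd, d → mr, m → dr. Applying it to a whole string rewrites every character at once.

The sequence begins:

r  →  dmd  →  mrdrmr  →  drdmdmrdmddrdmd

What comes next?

mrdmdmrdrmrdrdmdmrdrmrmrdmdmrdrmr

Applying the rule to each of the 15 symbols of drdmdmrdmddrdmd gives the pieces mr dmd mr dr mr dr dmd mr dr mr mr dmd mr dr mr, which concatenate to the answer.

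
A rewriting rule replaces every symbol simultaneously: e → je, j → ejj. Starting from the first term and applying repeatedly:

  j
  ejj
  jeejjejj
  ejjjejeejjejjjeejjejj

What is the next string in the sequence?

Rewriting the 21 symbols of ejjjejeejjejjjeejjejj one by one yields je ejj ejj ejj je ejj je je ejj ejj je ejj ejj ejj je je ejj ejj je ejj ejj; concatenated:

jeejjejjejjjeejjjejeejjejjjeejjejjejjjejeejjejjjeejjejj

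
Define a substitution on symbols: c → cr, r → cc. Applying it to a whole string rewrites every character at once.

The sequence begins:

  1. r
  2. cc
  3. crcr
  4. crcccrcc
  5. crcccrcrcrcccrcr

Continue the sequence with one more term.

Rewriting the 16 symbols of crcccrcrcrcccrcr one by one yields cr cc cr cr cr cc cr cc cr cc cr cr cr cc cr cc; concatenated:

crcccrcrcrcccrcccrcccrcrcrcccrcc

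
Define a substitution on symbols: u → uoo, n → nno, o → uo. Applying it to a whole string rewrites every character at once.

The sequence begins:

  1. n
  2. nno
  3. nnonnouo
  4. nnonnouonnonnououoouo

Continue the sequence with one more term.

Applying the rule to each of the 21 symbols of nnonnouonnonnououoouo gives the pieces nno nno uo nno nno uo uoo uo nno nno uo nno nno uo uoo uo uoo uo uo uoo uo, which concatenate to the answer.

nnonnouonnonnououoouonnonnouonnonnououoououoouououoouo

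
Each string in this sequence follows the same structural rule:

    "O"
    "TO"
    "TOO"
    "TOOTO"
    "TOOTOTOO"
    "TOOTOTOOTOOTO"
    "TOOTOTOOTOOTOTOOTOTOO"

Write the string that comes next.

From term 3 onward, concatenate the last term with the second-to-last: TO·O = TOO, TOO·TO = TOOTO, …
Continuing: TOOTOTOOTOOTOTOOTOTOO · TOOTOTOOTOOTO gives term 8.

TOOTOTOOTOOTOTOOTOTOOTOOTOTOOTOOTO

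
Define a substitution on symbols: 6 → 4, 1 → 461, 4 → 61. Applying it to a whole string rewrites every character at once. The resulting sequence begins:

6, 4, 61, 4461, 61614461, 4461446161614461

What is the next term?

Replace each of the 16 characters of 4461446161614461 in place — 61 61 4 461 61 61 4 461 4 461 4 461 61 61 4 461 — and concatenate.

61614461616144614461446161614461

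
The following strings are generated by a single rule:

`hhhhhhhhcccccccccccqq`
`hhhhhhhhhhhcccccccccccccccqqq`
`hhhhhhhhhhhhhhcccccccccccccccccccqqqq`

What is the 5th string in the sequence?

Each string has the form h^{3n+2} c^{4n+3} q^{n}, where the shown terms are n = 2, 3, 4.
At n = 6 the blocks have lengths 20, 27, 6.

hhhhhhhhhhhhhhhhhhhhcccccccccccccccccccccccccccqqqqqq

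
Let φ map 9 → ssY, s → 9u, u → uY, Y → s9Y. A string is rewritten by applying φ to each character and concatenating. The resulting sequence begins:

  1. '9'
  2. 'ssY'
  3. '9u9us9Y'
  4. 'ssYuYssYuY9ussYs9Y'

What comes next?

9u9us9YuYs9Y9u9us9YuYs9YssYuY9u9us9Y9ussYs9Y

Replace each of the 18 characters of ssYuYssYuY9ussYs9Y in place — 9u 9u s9Y uY s9Y 9u 9u s9Y uY s9Y ssY uY 9u 9u s9Y 9u ssY s9Y — and concatenate.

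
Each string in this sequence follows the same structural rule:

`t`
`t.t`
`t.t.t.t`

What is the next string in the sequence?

Every step duplicates the string with '.' between the halves.
Doubling t.t.t.t with '.' between the halves:

t.t.t.t.t.t.t.t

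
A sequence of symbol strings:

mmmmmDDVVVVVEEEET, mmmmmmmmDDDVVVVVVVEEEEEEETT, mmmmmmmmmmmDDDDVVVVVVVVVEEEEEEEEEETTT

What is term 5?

mmmmmmmmmmmmmmmmmDDDDDDVVVVVVVVVVVVVEEEEEEEEEEEEEEEETTTTT

Term n consists of 3n-1 m's, followed by n D's, followed by 2n+1 V's, followed by 3n-2 E's, followed by n-1 T's, where the shown terms are n = 2, 3, 4.
At n = 6 the blocks have lengths 17, 6, 13, 16, 5.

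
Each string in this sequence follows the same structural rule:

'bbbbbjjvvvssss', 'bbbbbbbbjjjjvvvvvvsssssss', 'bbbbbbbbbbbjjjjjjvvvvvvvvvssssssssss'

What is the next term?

Reading off run lengths: b runs 5, 8, 11; j runs 2, 4, 6; v runs 3, 6, 9; s runs 4, 7, 10 — each is linear in n (n = 1, 2, …).
For the next term, n = 4, so the run lengths are 14, 8, 12, 13.

bbbbbbbbbbbbbbjjjjjjjjvvvvvvvvvvvvsssssssssssss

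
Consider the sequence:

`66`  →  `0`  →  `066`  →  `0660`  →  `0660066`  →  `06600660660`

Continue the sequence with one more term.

Each term (from the third on) is the previous term followed by the one before it: term 3 = 0·66 = 066.
Continuing: 06600660660 · 0660066 gives term 7.

066006606600660066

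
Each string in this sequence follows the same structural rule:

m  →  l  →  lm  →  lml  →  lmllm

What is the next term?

lmllmlml

From term 3 onward, concatenate the last term with the second-to-last: l·m = lm, lm·l = lml, …
The next term joins lmllm and lml.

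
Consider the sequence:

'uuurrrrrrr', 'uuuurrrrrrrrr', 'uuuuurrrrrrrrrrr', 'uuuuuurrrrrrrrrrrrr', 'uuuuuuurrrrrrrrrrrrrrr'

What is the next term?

uuuuuuuurrrrrrrrrrrrrrrrr

The n-th term is n u's then 2n+1 r's, where the shown terms are n = 3, 4, 5, 6, 7.
At n = 8 the blocks have lengths 8, 17.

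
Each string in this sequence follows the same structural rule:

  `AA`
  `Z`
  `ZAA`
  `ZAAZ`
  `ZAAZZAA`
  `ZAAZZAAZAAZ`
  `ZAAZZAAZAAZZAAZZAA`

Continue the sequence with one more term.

Each term (from the third on) is the previous term followed by the one before it: term 3 = Z·AA = ZAA.
Continuing: ZAAZZAAZAAZZAAZZAA · ZAAZZAAZAAZ gives term 8.

ZAAZZAAZAAZZAAZZAAZAAZZAAZAAZ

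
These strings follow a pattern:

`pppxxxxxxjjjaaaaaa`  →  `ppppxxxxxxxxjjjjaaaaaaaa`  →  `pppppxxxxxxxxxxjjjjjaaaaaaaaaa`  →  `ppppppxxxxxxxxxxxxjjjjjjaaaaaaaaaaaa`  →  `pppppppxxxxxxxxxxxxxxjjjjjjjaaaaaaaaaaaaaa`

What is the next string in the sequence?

ppppppppxxxxxxxxxxxxxxxxjjjjjjjjaaaaaaaaaaaaaaaa

The n-th term is n+1 p's then 2n+2 x's then n+1 j's then 2n+2 a's, where the shown terms are n = 2, 3, 4, 5, 6.
Setting n = 7 gives 8, 16, 8, 16 characters in each block.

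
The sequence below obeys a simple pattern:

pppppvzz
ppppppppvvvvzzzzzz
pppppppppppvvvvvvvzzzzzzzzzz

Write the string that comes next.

Each string has the form p^{3n+2} v^{3n-2} z^{4n-2} (n = 1, 2, …).
At n = 4 the blocks have lengths 14, 10, 14.

ppppppppppppppvvvvvvvvvvzzzzzzzzzzzzzz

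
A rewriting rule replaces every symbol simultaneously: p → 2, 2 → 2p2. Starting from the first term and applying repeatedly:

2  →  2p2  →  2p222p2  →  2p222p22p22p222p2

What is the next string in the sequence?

2p222p22p22p222p22p222p22p222p22p22p222p2

Applying the rule to each of the 17 symbols of 2p222p22p22p222p2 gives the pieces 2p2 2 2p2 2p2 2p2 2 2p2 2p2 2 2p2 2p2 2 2p2 2p2 2p2 2 2p2, which concatenate to the answer.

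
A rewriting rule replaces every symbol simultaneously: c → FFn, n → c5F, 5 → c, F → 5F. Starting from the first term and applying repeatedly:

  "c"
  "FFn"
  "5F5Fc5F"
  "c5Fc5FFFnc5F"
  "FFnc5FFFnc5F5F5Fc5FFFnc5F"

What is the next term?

Replace each of the 25 characters of FFnc5FFFnc5F5F5Fc5FFFnc5F in place — 5F 5F c5F FFn c 5F 5F 5F c5F FFn c 5F c 5F c 5F FFn c 5F 5F 5F c5F FFn c 5F — and concatenate.

5F5Fc5FFFnc5F5F5Fc5FFFnc5Fc5Fc5FFFnc5F5F5Fc5FFFnc5F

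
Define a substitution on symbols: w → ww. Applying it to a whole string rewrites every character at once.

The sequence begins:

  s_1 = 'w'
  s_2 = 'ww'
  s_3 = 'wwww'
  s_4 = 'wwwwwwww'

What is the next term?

wwwwwwwwwwwwwwww

Expanding wwwwwwww: w→ww, w→ww, w→ww, w→ww, w→ww, w→ww, w→ww, w→ww. Concatenated: ww ww ww ww ww ww ww ww.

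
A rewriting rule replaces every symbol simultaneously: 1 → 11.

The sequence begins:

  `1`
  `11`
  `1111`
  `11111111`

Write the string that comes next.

1111111111111111

Expanding 11111111: 1→11, 1→11, 1→11, 1→11, 1→11, 1→11, 1→11, 1→11. Concatenated: 11 11 11 11 11 11 11 11.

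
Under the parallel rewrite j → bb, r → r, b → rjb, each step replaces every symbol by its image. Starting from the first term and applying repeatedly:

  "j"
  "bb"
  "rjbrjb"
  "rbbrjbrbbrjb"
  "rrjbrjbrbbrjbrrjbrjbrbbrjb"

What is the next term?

rrbbrjbrbbrjbrrjbrjbrbbrjbrrbbrjbrbbrjbrrjbrjbrbbrjb

Replace each of the 26 characters of rrjbrjbrbbrjbrrjbrjbrbbrjb in place — r r bb rjb r bb rjb r rjb rjb r bb rjb r r bb rjb r bb rjb r rjb rjb r bb rjb — and concatenate.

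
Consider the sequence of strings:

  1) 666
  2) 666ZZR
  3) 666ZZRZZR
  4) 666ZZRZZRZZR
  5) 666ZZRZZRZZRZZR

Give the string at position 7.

Every step adds ZZR to the end: s(k+1) = s(k)·ZZR.
From 666ZZRZZRZZRZZR, 2 further steps: 666ZZRZZRZZRZZR → 666ZZRZZRZZRZZRZZR → (answer).

666ZZRZZRZZRZZRZZRZZR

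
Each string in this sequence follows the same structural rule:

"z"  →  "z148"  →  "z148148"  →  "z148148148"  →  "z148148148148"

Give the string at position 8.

z148148148148148148148

The strings grow by a fixed suffix 148 each time.
From z148148148148, 3 further steps: z148148148148 → z148148148148148 → z148148148148148148 → (answer).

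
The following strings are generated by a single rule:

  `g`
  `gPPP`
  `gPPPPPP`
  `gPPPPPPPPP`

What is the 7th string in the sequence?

gPPPPPPPPPPPPPPPPPP

Each term is the previous one with PPP appended.
From gPPPPPPPPP, 3 further steps: gPPPPPPPPP → gPPPPPPPPPPPP → gPPPPPPPPPPPPPPP → (answer).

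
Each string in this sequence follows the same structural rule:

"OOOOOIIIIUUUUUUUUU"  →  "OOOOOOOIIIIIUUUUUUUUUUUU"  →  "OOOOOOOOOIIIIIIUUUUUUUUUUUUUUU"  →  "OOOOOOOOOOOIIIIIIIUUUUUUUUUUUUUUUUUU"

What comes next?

OOOOOOOOOOOOOIIIIIIIIUUUUUUUUUUUUUUUUUUUUU

Each string has the form O^{2n-1} I^{n+1} U^{3n}, where the shown terms are n = 3, 4, 5, 6.
Setting n = 7 gives 13, 8, 21 characters in each block.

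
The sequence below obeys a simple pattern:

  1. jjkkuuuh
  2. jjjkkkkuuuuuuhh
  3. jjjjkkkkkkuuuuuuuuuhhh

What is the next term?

The n-th term is n+1 j's then 2n k's then 3n u's then n h's (n = 1, 2, …).
Setting n = 4 gives 5, 8, 12, 4 characters in each block.

jjjjjkkkkkkkkuuuuuuuuuuuuhhhh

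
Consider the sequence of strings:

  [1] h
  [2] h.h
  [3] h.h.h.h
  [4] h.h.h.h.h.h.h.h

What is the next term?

Each string is two copies of the previous one joined by '.'.
One more doubling of h.h.h.h.h.h.h.h gives the answer.

h.h.h.h.h.h.h.h.h.h.h.h.h.h.h.h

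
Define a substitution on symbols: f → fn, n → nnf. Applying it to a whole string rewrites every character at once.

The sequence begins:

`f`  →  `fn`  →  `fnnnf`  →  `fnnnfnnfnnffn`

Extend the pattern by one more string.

Applying the rule to each of the 13 symbols of fnnnfnnfnnffn gives the pieces fn nnf nnf nnf fn nnf nnf fn nnf nnf fn fn nnf, which concatenate to the answer.

fnnnfnnfnnffnnnfnnffnnnfnnffnfnnnf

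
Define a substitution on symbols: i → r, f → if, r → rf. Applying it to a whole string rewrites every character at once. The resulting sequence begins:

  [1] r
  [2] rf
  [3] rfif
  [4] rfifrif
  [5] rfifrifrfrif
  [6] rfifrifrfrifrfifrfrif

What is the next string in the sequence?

Applying the rule to each of the 21 symbols of rfifrifrfrifrfifrfrif gives the pieces rf if r if rf r if rf if rf r if rf if r if rf if rf r if, which concatenate to the answer.

rfifrifrfrifrfifrfrifrfifrifrfifrfrif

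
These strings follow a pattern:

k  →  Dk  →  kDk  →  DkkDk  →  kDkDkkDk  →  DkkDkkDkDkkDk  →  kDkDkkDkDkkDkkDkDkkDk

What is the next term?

DkkDkkDkDkkDkkDkDkkDkDkkDkkDkDkkDk

This is a Fibonacci-style word recurrence s(k) = s(k−2)·s(k−1): e.g. k·Dk = kDk.
So term 8 is DkkDkkDkDkkDk·kDkDkkDkDkkDkkDkDkkDk.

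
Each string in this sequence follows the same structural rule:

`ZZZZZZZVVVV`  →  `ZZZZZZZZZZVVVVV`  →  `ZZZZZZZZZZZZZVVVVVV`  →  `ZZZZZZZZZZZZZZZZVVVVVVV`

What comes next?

ZZZZZZZZZZZZZZZZZZZVVVVVVVV

Reading off run lengths: Z runs 7, 10, 13, 16; V runs 4, 5, 6, 7 — each is linear in n, where the shown terms are n = 2, 3, 4, 5.
At n = 6 the blocks have lengths 19, 8.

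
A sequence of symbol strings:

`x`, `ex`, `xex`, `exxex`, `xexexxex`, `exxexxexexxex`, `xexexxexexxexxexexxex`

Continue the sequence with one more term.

This is a Fibonacci-style word recurrence s(k) = s(k−2)·s(k−1): e.g. x·ex = xex.
So term 8 is exxexxexexxex·xexexxexexxexxexexxex.

exxexxexexxexxexexxexexxexxexexxex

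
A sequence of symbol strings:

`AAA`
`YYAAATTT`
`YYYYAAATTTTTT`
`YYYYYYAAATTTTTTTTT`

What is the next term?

s(k+1) = YY·s(k)·TTT, so each term gains YY as a prefix and TTT as a suffix.
Applying this once more to YYYYYYAAATTTTTTTTT:

YYYYYYYYAAATTTTTTTTTTTT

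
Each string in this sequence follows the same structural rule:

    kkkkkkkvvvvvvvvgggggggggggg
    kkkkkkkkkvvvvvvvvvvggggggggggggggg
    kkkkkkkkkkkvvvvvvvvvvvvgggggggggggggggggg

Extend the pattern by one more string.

Each string has the form k^{2n+1} v^{2n+2} g^{3n+3}, where the shown terms are n = 3, 4, 5.
For the next term, n = 6, so the run lengths are 13, 14, 21.

kkkkkkkkkkkkkvvvvvvvvvvvvvvggggggggggggggggggggg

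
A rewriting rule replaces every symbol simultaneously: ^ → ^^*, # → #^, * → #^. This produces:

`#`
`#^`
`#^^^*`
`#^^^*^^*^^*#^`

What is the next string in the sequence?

φ(#^^^*^^*^^*#^) expands symbol-by-symbol to #^ ^^* ^^* ^^* #^ ^^* ^^* #^ ^^* ^^* #^ #^ ^^*; joining the 13 pieces gives the next term.

#^^^*^^*^^*#^^^*^^*#^^^*^^*#^#^^^*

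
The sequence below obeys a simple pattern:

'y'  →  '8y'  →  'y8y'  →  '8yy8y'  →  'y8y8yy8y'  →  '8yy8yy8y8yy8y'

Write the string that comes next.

y8y8yy8y8yy8yy8y8yy8y

From term 3 onward, concatenate the second-to-last term with the last: y·8y = y8y, 8y·y8y = 8yy8y, …
So term 7 is y8y8yy8y·8yy8yy8y8yy8y.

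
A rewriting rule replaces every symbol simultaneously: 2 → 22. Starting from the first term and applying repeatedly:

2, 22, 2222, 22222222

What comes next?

Rewriting each symbol of 22222222: 2→22, 2→22, 2→22, 2→22, 2→22, 2→22, 2→22, 2→22, which concatenates to 22 22 22 22 22 22 22 22.

2222222222222222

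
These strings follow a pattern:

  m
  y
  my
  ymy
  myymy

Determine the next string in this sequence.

This is a Fibonacci-style word recurrence s(k) = s(k−2)·s(k−1): e.g. m·y = my.
Continuing: ymy · myymy gives term 6.

ymymyymy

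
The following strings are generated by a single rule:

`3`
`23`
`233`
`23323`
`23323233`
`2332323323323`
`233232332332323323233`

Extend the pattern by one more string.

This is a Fibonacci-style word recurrence s(k) = s(k−1)·s(k−2): e.g. 23·3 = 233.
Continuing: 233232332332323323233 · 2332323323323 gives term 8.

2332323323323233232332332323323323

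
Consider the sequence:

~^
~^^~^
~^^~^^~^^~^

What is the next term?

~^^~^^~^^~^^~^^~^^~^^~^

Every step duplicates the string with '^' between the halves.
One more doubling of ~^^~^^~^^~^ gives the answer.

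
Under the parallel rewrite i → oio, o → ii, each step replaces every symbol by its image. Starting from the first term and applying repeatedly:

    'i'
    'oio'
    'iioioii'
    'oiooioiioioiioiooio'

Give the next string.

iioioiiiioioiioiooioiioioiioiooioiioioiiiioioii

Applying the rule to each of the 19 symbols of oiooioiioioiioiooio gives the pieces ii oio ii ii oio ii oio oio ii oio ii oio oio ii oio ii ii oio ii, which concatenate to the answer.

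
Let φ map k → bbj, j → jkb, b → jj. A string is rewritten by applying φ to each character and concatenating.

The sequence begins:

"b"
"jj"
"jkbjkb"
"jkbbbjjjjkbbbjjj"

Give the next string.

jkbbbjjjjjjjjkbjkbjkbjkbbbjjjjjjjjkbjkbjkb

Applying the rule to each of the 16 symbols of jkbbbjjjjkbbbjjj gives the pieces jkb bbj jj jj jj jkb jkb jkb jkb bbj jj jj jj jkb jkb jkb, which concatenate to the answer.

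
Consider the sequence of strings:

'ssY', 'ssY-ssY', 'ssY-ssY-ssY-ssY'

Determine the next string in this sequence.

Every step duplicates the string with '-' between the halves.
One more doubling of ssY-ssY-ssY-ssY gives the answer.

ssY-ssY-ssY-ssY-ssY-ssY-ssY-ssY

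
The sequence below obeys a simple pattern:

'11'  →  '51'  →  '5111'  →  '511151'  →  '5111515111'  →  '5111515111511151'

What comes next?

51115151115111515111515111

From term 3 onward, concatenate the last term with the second-to-last: 51·11 = 5111, 5111·51 = 511151, …
Continuing: 5111515111511151 · 5111515111 gives term 7.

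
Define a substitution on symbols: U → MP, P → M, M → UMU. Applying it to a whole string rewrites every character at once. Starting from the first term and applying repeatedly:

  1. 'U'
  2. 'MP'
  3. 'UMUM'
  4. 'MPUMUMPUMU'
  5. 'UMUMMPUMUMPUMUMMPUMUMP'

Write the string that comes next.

MPUMUMPUMUUMUMMPUMUMPUMUMMPUMUMPUMUUMUMMPUMUMPUMUM

Applying the rule to each of the 22 symbols of UMUMMPUMUMPUMUMMPUMUMP gives the pieces MP UMU MP UMU UMU M MP UMU MP UMU M MP UMU MP UMU UMU M MP UMU MP UMU M, which concatenate to the answer.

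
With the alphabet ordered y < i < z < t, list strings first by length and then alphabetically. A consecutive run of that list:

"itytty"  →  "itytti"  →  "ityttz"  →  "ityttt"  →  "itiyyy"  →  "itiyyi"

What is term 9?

itiyiy

Continuing the enumeration 3 steps past itiyyi: itiyyi → itiyyz → itiyyt → (answer).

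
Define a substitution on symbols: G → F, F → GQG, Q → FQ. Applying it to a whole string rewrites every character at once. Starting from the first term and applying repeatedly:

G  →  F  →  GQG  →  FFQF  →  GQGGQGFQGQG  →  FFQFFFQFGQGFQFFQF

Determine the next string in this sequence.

Applying the rule to each of the 17 symbols of FFQFFFQFGQGFQFFQF gives the pieces GQG GQG FQ GQG GQG GQG FQ GQG F FQ F GQG FQ GQG GQG FQ GQG, which concatenate to the answer.

GQGGQGFQGQGGQGGQGFQGQGFFQFGQGFQGQGGQGFQGQG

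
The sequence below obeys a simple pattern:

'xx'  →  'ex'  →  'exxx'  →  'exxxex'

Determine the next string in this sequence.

This is a Fibonacci-style word recurrence s(k) = s(k−1)·s(k−2): e.g. ex·xx = exxx.
So term 5 is exxxex·exxx.

exxxexexxx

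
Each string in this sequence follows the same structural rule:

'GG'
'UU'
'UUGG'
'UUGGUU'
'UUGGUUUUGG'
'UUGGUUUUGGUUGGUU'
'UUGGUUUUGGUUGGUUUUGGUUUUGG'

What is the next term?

UUGGUUUUGGUUGGUUUUGGUUUUGGUUGGUUUUGGUUGGUU

From term 3 onward, concatenate the last term with the second-to-last: UU·GG = UUGG, UUGG·UU = UUGGUU, …
Continuing: UUGGUUUUGGUUGGUUUUGGUUUUGG · UUGGUUUUGGUUGGUU gives term 8.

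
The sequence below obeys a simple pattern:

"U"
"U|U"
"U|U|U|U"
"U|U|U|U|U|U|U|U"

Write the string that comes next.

U|U|U|U|U|U|U|U|U|U|U|U|U|U|U|U

Each string is two copies of the previous one joined by '|'.
One more doubling of U|U|U|U|U|U|U|U gives the answer.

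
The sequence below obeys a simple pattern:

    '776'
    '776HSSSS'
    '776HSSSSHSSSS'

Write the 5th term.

The strings grow by a fixed suffix HSSSS each time.
From 776HSSSSHSSSS, 2 further steps: 776HSSSSHSSSS → 776HSSSSHSSSSHSSSS → (answer).

776HSSSSHSSSSHSSSSHSSSS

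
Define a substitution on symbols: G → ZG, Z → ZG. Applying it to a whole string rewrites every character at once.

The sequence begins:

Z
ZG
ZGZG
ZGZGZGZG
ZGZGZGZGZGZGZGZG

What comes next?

Applying the rule to each of the 16 symbols of ZGZGZGZGZGZGZGZG gives the pieces ZG ZG ZG ZG ZG ZG ZG ZG ZG ZG ZG ZG ZG ZG ZG ZG, which concatenate to the answer.

ZGZGZGZGZGZGZGZGZGZGZGZGZGZGZGZG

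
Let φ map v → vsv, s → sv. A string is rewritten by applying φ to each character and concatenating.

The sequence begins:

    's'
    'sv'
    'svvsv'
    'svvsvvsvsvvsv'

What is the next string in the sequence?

Replace each of the 13 characters of svvsvvsvsvvsv in place — sv vsv vsv sv vsv vsv sv vsv sv vsv vsv sv vsv — and concatenate.

svvsvvsvsvvsvvsvsvvsvsvvsvvsvsvvsv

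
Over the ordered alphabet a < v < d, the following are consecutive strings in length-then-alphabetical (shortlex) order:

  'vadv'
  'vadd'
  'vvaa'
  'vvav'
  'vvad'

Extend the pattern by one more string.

Treat vvad as a base-3 numeral over the given alphabet and add one, carrying through any trailing d's.

vvva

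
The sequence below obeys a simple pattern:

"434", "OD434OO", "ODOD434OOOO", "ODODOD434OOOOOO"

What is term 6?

ODODODODOD434OOOOOOOOOO

Every step adds OD to the front and OO to the end of the previous string.
From ODODOD434OOOOOO, 2 further steps: ODODOD434OOOOOO → ODODODOD434OOOOOOOO → (answer).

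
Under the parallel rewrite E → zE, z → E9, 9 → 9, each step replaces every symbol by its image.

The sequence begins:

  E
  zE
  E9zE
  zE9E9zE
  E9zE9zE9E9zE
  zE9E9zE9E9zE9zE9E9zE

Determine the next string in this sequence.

E9zE9zE9E9zE9zE9E9zE9E9zE9zE9E9zE

φ(zE9E9zE9E9zE9zE9E9zE) expands symbol-by-symbol to E9 zE 9 zE 9 E9 zE 9 zE 9 E9 zE 9 E9 zE 9 zE 9 E9 zE; joining the 20 pieces gives the next term.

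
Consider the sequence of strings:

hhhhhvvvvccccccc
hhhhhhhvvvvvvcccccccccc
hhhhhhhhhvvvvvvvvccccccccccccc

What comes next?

The n-th term is 2n+1 h's then 2n v's then 3n+1 c's, where the shown terms are n = 2, 3, 4.
Setting n = 5 gives 11, 10, 16 characters in each block.

hhhhhhhhhhhvvvvvvvvvvcccccccccccccccc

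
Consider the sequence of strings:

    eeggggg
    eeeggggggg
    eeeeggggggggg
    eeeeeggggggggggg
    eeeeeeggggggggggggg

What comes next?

eeeeeeeggggggggggggggg

Reading off run lengths: e runs 2, 3, 4, 5, 6; g runs 5, 7, 9, 11, 13 — each is linear in n, where the shown terms are n = 2, 3, 4, 5, 6.
Setting n = 7 gives 7, 15 characters in each block.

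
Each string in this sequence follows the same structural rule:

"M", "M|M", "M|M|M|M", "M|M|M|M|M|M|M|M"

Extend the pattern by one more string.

Each string is two copies of the previous one joined by '|'.
One more doubling of M|M|M|M|M|M|M|M gives the answer.

M|M|M|M|M|M|M|M|M|M|M|M|M|M|M|M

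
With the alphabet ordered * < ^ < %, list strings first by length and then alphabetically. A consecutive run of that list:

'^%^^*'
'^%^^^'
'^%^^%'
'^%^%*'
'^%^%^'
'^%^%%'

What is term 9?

Stepping forward 3 times from ^%^%%: ^%^%% → ^%%** → ^%%*^, then the target.

^%%*%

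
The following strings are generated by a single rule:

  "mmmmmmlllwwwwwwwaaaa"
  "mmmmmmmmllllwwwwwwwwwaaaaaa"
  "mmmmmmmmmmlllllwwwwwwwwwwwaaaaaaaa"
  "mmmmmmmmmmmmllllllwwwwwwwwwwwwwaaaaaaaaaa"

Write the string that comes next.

The n-th term is 2n+2 m's then n+1 l's then 2n+3 w's then 2n a's, where the shown terms are n = 2, 3, 4, 5.
At n = 6 the blocks have lengths 14, 7, 15, 12.

mmmmmmmmmmmmmmlllllllwwwwwwwwwwwwwwwaaaaaaaaaaaa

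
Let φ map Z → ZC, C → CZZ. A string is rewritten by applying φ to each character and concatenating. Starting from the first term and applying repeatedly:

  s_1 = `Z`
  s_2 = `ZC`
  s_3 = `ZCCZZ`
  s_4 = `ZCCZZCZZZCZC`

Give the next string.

Rewriting each symbol of ZCCZZCZZZCZC: Z→ZC, C→CZZ, C→CZZ, Z→ZC, Z→ZC, C→CZZ, Z→ZC, Z→ZC, Z→ZC, C→CZZ, Z→ZC, C→CZZ, which concatenates to ZC CZZ CZZ ZC ZC CZZ ZC ZC ZC CZZ ZC CZZ.

ZCCZZCZZZCZCCZZZCZCZCCZZZCCZZ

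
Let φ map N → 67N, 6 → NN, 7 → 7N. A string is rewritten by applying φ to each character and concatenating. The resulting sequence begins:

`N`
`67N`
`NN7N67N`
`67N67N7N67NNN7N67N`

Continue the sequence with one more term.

Replace each of the 18 characters of 67N67N7N67NNN7N67N in place — NN 7N 67N NN 7N 67N 7N 67N NN 7N 67N 67N 67N 7N 67N NN 7N 67N — and concatenate.

NN7N67NNN7N67N7N67NNN7N67N67N67N7N67NNN7N67N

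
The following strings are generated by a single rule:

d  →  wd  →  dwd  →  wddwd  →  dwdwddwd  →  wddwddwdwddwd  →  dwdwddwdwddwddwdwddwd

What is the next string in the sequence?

wddwddwdwddwddwdwddwdwddwddwdwddwd

Each term (from the third on) is the two preceding terms concatenated in order: term 3 = d·wd = dwd.
Continuing: wddwddwdwddwd · dwdwddwdwddwddwdwddwd gives term 8.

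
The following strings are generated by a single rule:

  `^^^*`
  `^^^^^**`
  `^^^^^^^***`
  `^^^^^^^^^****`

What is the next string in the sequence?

^^^^^^^^^^^*****

Each string has the form ^^{2n+1} *^{n} (n = 1, 2, …).
At n = 5 the blocks have lengths 11, 5.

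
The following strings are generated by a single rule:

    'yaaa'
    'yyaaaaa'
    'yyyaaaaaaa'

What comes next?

yyyyaaaaaaaaa

Each string has the form y^{n} a^{2n+1} (n = 1, 2, …).
For the next term, n = 4, so the run lengths are 4, 9.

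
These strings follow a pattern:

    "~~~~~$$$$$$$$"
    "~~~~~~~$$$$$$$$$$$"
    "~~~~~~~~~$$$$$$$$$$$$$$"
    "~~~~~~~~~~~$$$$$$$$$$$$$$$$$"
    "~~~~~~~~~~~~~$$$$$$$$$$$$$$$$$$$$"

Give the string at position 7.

~~~~~~~~~~~~~~~~~$$$$$$$$$$$$$$$$$$$$$$$$$$

Each string has the form ~^{2n-1} $^{3n-1}, where the shown terms are n = 3, 4, 5, 6, 7.
At n = 9 the blocks have lengths 17, 26.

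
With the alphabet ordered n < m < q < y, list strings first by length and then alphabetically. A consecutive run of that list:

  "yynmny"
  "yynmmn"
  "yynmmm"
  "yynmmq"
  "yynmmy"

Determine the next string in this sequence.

Find the rightmost character of yynmmy below y, bump it to the next letter, and reset everything to its right to n.

yynmqn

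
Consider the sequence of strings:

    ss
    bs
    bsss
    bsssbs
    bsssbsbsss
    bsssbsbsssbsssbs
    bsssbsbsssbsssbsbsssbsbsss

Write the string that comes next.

Each term (from the third on) is the previous term followed by the one before it: term 3 = bs·ss = bsss.
The next term joins bsssbsbsssbsssbsbsssbsbsss and bsssbsbsssbsssbs.

bsssbsbsssbsssbsbsssbsbsssbsssbsbsssbsssbs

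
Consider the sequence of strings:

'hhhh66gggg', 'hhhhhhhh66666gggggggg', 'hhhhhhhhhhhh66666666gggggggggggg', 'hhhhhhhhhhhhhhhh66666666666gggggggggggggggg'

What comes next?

Each string has the form h^{4n} 6^{3n-1} g^{4n} (n = 1, 2, …).
At n = 5 the blocks have lengths 20, 14, 20.

hhhhhhhhhhhhhhhhhhhh66666666666666gggggggggggggggggggg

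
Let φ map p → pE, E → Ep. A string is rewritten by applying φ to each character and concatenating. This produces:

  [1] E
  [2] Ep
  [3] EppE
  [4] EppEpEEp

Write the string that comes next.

EppEpEEppEEpEppE

Apply φ to EppEpEEp symbol by symbol: E→Ep, p→pE, p→pE, E→Ep, p→pE, E→Ep, E→Ep, p→pE; joined: Ep pE pE Ep pE Ep Ep pE.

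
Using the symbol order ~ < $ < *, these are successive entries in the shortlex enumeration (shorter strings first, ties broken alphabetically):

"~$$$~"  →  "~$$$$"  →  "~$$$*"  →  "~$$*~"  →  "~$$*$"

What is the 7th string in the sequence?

~$*~~

Continuing the enumeration 2 steps past ~$$*$: ~$$*$ → ~$$** → (answer).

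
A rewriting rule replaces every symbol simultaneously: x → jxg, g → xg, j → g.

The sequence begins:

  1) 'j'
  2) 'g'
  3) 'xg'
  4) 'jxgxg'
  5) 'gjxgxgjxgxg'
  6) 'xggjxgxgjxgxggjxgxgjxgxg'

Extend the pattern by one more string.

Rewriting the 24 symbols of xggjxgxgjxgxggjxgxgjxgxg one by one yields jxg xg xg g jxg xg jxg xg g jxg xg jxg xg xg g jxg xg jxg xg g jxg xg jxg xg; concatenated:

jxgxgxggjxgxgjxgxggjxgxgjxgxgxggjxgxgjxgxggjxgxgjxgxg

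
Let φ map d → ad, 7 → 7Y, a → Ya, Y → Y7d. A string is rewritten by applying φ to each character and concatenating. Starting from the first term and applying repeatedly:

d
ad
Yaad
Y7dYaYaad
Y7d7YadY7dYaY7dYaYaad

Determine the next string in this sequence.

φ(Y7d7YadY7dYaY7dYaYaad) expands symbol-by-symbol to Y7d 7Y ad 7Y Y7d Ya ad Y7d 7Y ad Y7d Ya Y7d 7Y ad Y7d Ya Y7d Ya Ya ad; joining the 21 pieces gives the next term.

Y7d7Yad7YY7dYaadY7d7YadY7dYaY7d7YadY7dYaY7dYaYaad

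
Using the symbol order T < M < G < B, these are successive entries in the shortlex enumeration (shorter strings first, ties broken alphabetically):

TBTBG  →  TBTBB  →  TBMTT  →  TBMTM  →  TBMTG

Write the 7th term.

Advancing 2 positions from TBMTG through TBMTG → TBMTB reaches term 7.

TBMMT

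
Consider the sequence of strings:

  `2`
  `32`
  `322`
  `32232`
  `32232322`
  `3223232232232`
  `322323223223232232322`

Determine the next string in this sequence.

3223232232232322323223223232232232

This is a Fibonacci-style word recurrence s(k) = s(k−1)·s(k−2): e.g. 32·2 = 322.
The next term joins 322323223223232232322 and 3223232232232.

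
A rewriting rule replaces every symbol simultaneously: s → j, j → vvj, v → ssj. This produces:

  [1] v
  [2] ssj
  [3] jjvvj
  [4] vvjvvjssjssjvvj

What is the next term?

ssjssjvvjssjssjvvjjjvvjjjvvjssjssjvvj

φ(vvjvvjssjssjvvj) expands symbol-by-symbol to ssj ssj vvj ssj ssj vvj j j vvj j j vvj ssj ssj vvj; joining the 15 pieces gives the next term.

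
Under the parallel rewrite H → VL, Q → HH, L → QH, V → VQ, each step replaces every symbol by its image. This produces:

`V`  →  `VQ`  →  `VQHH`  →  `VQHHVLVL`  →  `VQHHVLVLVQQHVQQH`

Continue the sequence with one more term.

VQHHVLVLVQQHVQQHVQHHHHVLVQHHHHVL

Replace each of the 16 characters of VQHHVLVLVQQHVQQH in place — VQ HH VL VL VQ QH VQ QH VQ HH HH VL VQ HH HH VL — and concatenate.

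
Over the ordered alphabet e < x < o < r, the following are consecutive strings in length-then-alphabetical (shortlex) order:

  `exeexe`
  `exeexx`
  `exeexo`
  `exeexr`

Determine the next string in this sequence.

exeeoe

The successor of exeexr increments the rightmost position that isn't already r and resets every position after it to e.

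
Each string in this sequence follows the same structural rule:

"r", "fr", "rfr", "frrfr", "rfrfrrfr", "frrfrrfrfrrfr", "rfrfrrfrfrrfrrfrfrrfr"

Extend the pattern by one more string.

Each term (from the third on) is the two preceding terms concatenated in order: term 3 = r·fr = rfr.
Continuing: frrfrrfrfrrfr · rfrfrrfrfrrfrrfrfrrfr gives term 8.

frrfrrfrfrrfrrfrfrrfrfrrfrrfrfrrfr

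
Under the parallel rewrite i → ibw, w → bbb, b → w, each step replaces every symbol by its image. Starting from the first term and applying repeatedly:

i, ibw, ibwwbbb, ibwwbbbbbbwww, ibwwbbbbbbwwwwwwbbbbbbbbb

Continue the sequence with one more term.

ibwwbbbbbbwwwwwwbbbbbbbbbbbbbbbbbbwwwwwwwww

Applying the rule to each of the 25 symbols of ibwwbbbbbbwwwwwwbbbbbbbbb gives the pieces ibw w bbb bbb w w w w w w bbb bbb bbb bbb bbb bbb w w w w w w w w w, which concatenate to the answer.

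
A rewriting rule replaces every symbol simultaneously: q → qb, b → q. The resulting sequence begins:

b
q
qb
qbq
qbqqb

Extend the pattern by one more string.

qbqqbqbq

Expanding qbqqb: q→qb, b→q, q→qb, q→qb, b→q. Concatenated: qb q qb qb q.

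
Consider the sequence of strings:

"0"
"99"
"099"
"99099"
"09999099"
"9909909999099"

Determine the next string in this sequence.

099990999909909999099

From term 3 onward, concatenate the second-to-last term with the last: 0·99 = 099, 99·099 = 99099, …
The next term joins 09999099 and 9909909999099.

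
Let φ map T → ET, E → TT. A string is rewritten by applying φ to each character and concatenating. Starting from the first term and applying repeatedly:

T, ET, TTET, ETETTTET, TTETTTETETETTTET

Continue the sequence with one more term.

Applying the rule to each of the 16 symbols of TTETTTETETETTTET gives the pieces ET ET TT ET ET ET TT ET TT ET TT ET ET ET TT ET, which concatenate to the answer.

ETETTTETETETTTETTTETTTETETETTTET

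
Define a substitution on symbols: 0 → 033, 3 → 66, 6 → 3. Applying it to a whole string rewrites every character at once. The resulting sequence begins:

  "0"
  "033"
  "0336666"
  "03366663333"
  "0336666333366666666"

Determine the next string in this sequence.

033666633336666666633333333

φ(0336666333366666666) expands symbol-by-symbol to 033 66 66 3 3 3 3 66 66 66 66 3 3 3 3 3 3 3 3; joining the 19 pieces gives the next term.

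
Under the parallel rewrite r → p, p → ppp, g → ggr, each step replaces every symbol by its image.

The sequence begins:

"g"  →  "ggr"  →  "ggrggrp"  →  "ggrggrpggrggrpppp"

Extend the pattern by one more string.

ggrggrpggrggrppppggrggrpggrggrppppppppppppp

Replace each of the 17 characters of ggrggrpggrggrpppp in place — ggr ggr p ggr ggr p ppp ggr ggr p ggr ggr p ppp ppp ppp ppp — and concatenate.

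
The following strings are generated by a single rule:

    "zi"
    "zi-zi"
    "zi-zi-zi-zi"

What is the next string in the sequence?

Each string is two copies of the previous one joined by '-'.
So the next term is two copies of zi-zi-zi-zi with '-' between the halves.

zi-zi-zi-zi-zi-zi-zi-zi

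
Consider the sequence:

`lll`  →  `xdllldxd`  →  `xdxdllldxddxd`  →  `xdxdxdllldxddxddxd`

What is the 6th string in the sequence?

Every step adds xd to the front and dxd to the end of the previous string.
From xdxdxdllldxddxddxd, 2 further steps: xdxdxdllldxddxddxd → xdxdxdxdllldxddxddxddxd → (answer).

xdxdxdxdxdllldxddxddxddxddxd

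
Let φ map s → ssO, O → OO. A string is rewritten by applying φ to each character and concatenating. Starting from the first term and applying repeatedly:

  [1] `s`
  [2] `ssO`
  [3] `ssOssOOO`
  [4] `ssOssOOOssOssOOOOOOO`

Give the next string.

ssOssOOOssOssOOOOOOOssOssOOOssOssOOOOOOOOOOOOOOO

Applying the rule to each of the 20 symbols of ssOssOOOssOssOOOOOOO gives the pieces ssO ssO OO ssO ssO OO OO OO ssO ssO OO ssO ssO OO OO OO OO OO OO OO, which concatenate to the answer.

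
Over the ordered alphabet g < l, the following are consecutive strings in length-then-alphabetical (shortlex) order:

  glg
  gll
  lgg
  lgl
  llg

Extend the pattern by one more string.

Treat llg as a base-2 numeral over the given alphabet and add one, carrying through any trailing l's.

lll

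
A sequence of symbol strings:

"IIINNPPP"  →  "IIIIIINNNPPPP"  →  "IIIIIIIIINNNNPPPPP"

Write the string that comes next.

The n-th term is 3n I's then n+1 N's then n+2 P's (n = 1, 2, …).
For the next term, n = 4, so the run lengths are 12, 5, 6.

IIIIIIIIIIIINNNNNPPPPPP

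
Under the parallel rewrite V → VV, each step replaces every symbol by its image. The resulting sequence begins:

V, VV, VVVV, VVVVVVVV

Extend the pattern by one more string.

VVVVVVVVVVVVVVVV

Rewriting each symbol of VVVVVVVV: V→VV, V→VV, V→VV, V→VV, V→VV, V→VV, V→VV, V→VV, which concatenates to VV VV VV VV VV VV VV VV.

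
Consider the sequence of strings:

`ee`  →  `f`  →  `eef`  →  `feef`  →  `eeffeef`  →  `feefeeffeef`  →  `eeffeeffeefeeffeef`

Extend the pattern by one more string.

From term 3 onward, concatenate the second-to-last term with the last: ee·f = eef, f·eef = feef, …
The next term joins feefeeffeef and eeffeeffeefeeffeef.

feefeeffeefeeffeeffeefeeffeef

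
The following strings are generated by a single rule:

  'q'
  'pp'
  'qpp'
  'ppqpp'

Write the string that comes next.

qppppqpp

This is a Fibonacci-style word recurrence s(k) = s(k−2)·s(k−1): e.g. q·pp = qpp.
Continuing: qpp · ppqpp gives term 5.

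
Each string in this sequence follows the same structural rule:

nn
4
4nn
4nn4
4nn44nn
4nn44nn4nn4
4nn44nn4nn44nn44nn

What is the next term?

4nn44nn4nn44nn44nn4nn44nn4nn4

From term 3 onward, concatenate the last term with the second-to-last: 4·nn = 4nn, 4nn·4 = 4nn4, …
So term 8 is 4nn44nn4nn44nn44nn·4nn44nn4nn4.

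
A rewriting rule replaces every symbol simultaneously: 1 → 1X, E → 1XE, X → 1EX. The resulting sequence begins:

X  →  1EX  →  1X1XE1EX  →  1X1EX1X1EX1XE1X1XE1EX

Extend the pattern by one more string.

Rewriting the 21 symbols of 1X1EX1X1EX1XE1X1XE1EX one by one yields 1X 1EX 1X 1XE 1EX 1X 1EX 1X 1XE 1EX 1X 1EX 1XE 1X 1EX 1X 1EX 1XE 1X 1XE 1EX; concatenated:

1X1EX1X1XE1EX1X1EX1X1XE1EX1X1EX1XE1X1EX1X1EX1XE1X1XE1EX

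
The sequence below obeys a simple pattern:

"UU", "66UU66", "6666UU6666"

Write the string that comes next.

666666UU666666

s(k+1) = 66·s(k)·66, so each term gains 66 as a prefix and 66 as a suffix.
So the next term is 66·6666UU6666·66.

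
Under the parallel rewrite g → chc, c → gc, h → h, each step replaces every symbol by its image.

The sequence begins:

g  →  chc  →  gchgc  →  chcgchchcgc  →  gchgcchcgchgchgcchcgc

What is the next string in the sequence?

chcgchchcgcgchgcchcgchchcgchchcgcgchgcchcgc

φ(gchgcchcgchgchgcchcgc) expands symbol-by-symbol to chc gc h chc gc gc h gc chc gc h chc gc h chc gc gc h gc chc gc; joining the 21 pieces gives the next term.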